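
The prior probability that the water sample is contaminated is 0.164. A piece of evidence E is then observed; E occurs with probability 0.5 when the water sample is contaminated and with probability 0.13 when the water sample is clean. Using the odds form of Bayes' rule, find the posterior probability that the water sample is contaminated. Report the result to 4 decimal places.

Prior odds = 0.164/(1−0.164) = 0.19617.
Likelihood ratio for E = 0.5/0.13 = 3.8462.
Posterior odds = prior odds × LR = 0.75451.
Posterior probability = odds/(1+odds) = 0.75451/1.7545 = 0.4300.

Posterior probability ≈ 0.4300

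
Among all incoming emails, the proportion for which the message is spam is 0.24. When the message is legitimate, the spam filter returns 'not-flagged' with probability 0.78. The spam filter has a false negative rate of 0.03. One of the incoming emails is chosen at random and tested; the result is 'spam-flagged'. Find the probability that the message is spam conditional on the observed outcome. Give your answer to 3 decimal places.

Write H for 'the message is spam'. Prior odds H:¬H = 0.24/0.76 = 0.31579. For the 'spam-flagged' outcome, the likelihood ratio is 0.97/0.22 = 4.4091.
Posterior odds = 0.31579 × 4.4091 = 1.3923, so P(H|E) = 1.3923/(1+1.3923) = 0.582.

P(H | E) ≈ 0.582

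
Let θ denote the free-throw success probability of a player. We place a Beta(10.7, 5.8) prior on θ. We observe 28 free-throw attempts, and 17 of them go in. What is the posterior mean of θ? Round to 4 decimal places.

Observing 17 successes and 11 failures updates Beta(10.7, 5.8) by adding the success and failure counts to the two shape parameters: α = 10.7+17 = 27.7, β = 5.8+11 = 16.8.
E[θ | data] = 27.7/(27.7+16.8) = 0.6225.

Posterior mean ≈ 0.6225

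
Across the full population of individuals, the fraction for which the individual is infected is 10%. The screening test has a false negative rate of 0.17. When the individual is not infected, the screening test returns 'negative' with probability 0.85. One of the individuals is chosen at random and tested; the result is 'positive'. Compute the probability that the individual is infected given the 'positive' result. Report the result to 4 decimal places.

Let H be the event that the individual is infected. P(H) = 0.1, so P(¬H) = 0.9. With E the 'positive' result, P(E|H) = 0.83 and P(E|¬H) = 0.15.
P(E) = 0.83·0.1 + 0.15·0.9 = 0.083000 + 0.13500 = 0.21800.
By Bayes' theorem, P(H|E) = 0.083000 / 0.21800 = 0.3807.

P(H | E) ≈ 0.3807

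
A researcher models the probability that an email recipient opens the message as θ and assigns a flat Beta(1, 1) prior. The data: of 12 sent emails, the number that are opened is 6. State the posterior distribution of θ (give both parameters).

Posterior: Beta(7, 7)

The binomial likelihood is conjugate to the Beta prior: with 6 successes and 6 failures, the posterior is Beta(1+6, 1+6) = Beta(7, 7).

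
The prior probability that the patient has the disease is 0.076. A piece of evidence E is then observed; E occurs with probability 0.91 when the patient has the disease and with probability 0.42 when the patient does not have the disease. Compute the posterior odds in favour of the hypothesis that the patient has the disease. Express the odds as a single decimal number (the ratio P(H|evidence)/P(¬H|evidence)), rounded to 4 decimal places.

Posterior odds ≈ 0.1782

Prior odds = 0.076/(1−0.076) = 0.082251.
Likelihood ratio for E = 0.91/0.42 = 2.1667.
Posterior odds = prior odds × LR = 0.17821.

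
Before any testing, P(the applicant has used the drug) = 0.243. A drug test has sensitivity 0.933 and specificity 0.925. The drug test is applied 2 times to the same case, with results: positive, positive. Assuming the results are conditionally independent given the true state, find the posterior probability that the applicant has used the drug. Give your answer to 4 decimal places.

With H the event that the applicant has used the drug, the joint likelihood of the observed sequence is P(data|H) = 0.933·0.933 = 0.87049 and P(data|¬H) = 0.075·0.075 = 0.0056250.
Bayes: P(H|data) = 0.243·0.87049 / (0.243·0.87049 + 0.757·0.0056250) = 0.21153/0.21579 = 0.9803.

Posterior P(H) ≈ 0.9803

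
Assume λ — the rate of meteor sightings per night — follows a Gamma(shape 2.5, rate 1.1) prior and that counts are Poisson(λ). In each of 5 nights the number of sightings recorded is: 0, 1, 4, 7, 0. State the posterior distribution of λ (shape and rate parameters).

Posterior: Gamma(shape=14.5, rate=6.1)

Total count ∑xᵢ = 12 over n = 5 nights.
Gamma is conjugate to the Poisson likelihood: posterior is Gamma(shape = 2.5+12 = 14.5, rate = 1.1+5 = 6.1).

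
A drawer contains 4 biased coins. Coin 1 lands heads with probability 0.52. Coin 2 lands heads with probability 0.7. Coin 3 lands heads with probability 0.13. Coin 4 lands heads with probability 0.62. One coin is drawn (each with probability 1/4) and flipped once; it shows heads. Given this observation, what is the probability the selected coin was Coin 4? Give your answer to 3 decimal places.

Posterior probability ≈ 0.315

P(heads|C1) = 0.52; P(heads|C2) = 0.7; P(heads|C3) = 0.13; P(heads|C4) = 0.62.
Prior × likelihood for each source: 0.25·0.52=0.1300, 0.25·0.7=0.1750, 0.25·0.13=0.03250, 0.25·0.62=0.1550. Summing gives P(heads) = 0.49250.
P(Coin 4 | heads) = 0.1550 / 0.49250 = 0.315.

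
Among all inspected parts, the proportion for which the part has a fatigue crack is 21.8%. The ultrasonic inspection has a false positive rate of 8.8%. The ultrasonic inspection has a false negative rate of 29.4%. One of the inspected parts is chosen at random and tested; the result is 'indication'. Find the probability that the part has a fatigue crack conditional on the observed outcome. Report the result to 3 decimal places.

P(H | E) ≈ 0.691

Write H for 'the part has a fatigue crack'. Prior odds H:¬H = 0.218/0.782 = 0.27877. For the 'indication' outcome, the likelihood ratio is 0.706/0.088 = 8.0227.
Posterior odds = 0.27877 × 8.0227 = 2.2365, so P(H|E) = 2.2365/(1+2.2365) = 0.691.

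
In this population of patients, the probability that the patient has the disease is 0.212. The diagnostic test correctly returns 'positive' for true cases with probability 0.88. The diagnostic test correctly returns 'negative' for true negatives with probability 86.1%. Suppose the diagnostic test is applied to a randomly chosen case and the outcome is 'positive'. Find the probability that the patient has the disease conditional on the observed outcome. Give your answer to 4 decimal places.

P(H | E) ≈ 0.6301

Let H be the event that the patient has the disease. P(H) = 0.212, so P(¬H) = 0.788. With E the 'positive' result, P(E|H) = 0.88 and P(E|¬H) = 0.139.
P(E) = 0.88·0.212 + 0.139·0.788 = 0.18656 + 0.10953 = 0.29609.
By Bayes' theorem, P(H|E) = 0.18656 / 0.29609 = 0.6301.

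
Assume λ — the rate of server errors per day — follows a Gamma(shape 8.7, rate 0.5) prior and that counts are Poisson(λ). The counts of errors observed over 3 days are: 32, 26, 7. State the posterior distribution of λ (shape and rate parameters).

Total count ∑xᵢ = 65 over n = 3 days.
Gamma is conjugate to the Poisson likelihood: posterior is Gamma(shape = 8.7+65 = 73.7, rate = 0.5+3 = 3.5).

Posterior: Gamma(shape=73.7, rate=3.5)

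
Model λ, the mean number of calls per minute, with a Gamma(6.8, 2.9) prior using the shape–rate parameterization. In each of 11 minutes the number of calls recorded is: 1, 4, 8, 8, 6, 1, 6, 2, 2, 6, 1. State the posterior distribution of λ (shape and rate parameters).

Total count ∑xᵢ = 45 over n = 11 minutes.
Gamma is conjugate to the Poisson likelihood: posterior is Gamma(shape = 6.8+45 = 51.8, rate = 2.9+11 = 13.9).

Posterior: Gamma(shape=51.8, rate=13.9)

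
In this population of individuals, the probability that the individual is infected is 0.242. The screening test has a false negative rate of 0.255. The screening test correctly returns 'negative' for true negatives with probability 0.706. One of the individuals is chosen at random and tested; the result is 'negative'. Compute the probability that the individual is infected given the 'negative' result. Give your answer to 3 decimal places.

Let H be the event that the individual is infected. P(H) = 0.242, so P(¬H) = 0.758. With E the 'negative' result, P(E|H) = 0.255 and P(E|¬H) = 0.706.
P(E) = 0.255·0.242 + 0.706·0.758 = 0.061710 + 0.53515 = 0.59686.
By Bayes' theorem, P(H|E) = 0.061710 / 0.59686 = 0.103.

P(H | E) ≈ 0.103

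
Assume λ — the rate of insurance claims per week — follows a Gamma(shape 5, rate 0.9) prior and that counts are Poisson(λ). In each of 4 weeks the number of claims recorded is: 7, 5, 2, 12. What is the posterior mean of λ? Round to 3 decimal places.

Posterior mean ≈ 6.327

Total count ∑xᵢ = 26 over n = 4 weeks.
Gamma is conjugate to the Poisson likelihood: posterior is Gamma(shape = 5+26 = 31, rate = 0.9+4 = 4.9).
E[λ | data] = 31/4.9 = 6.327.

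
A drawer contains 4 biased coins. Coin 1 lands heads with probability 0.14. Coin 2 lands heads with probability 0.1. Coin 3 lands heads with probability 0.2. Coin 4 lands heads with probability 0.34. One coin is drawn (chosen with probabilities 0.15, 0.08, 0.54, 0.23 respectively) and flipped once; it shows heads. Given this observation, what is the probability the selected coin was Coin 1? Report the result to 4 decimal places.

Posterior probability ≈ 0.0976

P(heads|C1) = 0.14; P(heads|C2) = 0.1; P(heads|C3) = 0.2; P(heads|C4) = 0.34.
Prior × likelihood for each source: 0.15·0.14=0.02100, 0.08·0.1=0.008000, 0.54·0.2=0.1080, 0.23·0.34=0.07820. Summing gives P(heads) = 0.21520.
P(Coin 1 | heads) = 0.02100 / 0.21520 = 0.0976.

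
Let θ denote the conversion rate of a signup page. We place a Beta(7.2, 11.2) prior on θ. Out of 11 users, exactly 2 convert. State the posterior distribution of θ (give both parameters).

Posterior: Beta(9.2, 20.2)

The binomial likelihood is conjugate to the Beta prior: with 2 successes and 9 failures, the posterior is Beta(7.2+2, 11.2+9) = Beta(9.2, 20.2).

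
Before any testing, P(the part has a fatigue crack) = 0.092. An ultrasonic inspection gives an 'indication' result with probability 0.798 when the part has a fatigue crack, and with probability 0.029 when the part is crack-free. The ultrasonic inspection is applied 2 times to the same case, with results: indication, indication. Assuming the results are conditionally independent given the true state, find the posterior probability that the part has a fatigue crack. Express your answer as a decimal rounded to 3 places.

Posterior P(H) ≈ 0.987

With H the event that the part has a fatigue crack, the joint likelihood of the observed sequence is P(data|H) = 0.798·0.798 = 0.63680 and P(data|¬H) = 0.029·0.029 = 0.00084100.
Bayes: P(H|data) = 0.092·0.63680 / (0.092·0.63680 + 0.908·0.00084100) = 0.058586/0.059350 = 0.9871.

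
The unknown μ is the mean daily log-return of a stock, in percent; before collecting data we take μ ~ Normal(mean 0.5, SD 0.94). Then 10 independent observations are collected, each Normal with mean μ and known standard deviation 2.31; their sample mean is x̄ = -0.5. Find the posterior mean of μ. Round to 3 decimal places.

Prior precision 1/τ₀² = 1/0.94² = 1.13173; data precision n/σ² = 10/2.31² = 1.87403.
Posterior precision = 1.13173 + 1.87403 = 3.00576.
Posterior mean = (1.13173·0.5 + 1.87403·-0.5) / 3.00576 = -0.123.

Posterior mean ≈ -0.123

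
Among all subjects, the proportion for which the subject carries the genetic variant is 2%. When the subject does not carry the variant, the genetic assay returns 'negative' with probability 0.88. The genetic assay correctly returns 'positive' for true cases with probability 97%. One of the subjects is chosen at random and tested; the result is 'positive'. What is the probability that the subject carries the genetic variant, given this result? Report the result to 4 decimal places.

Write H for 'the subject carries the genetic variant'. Prior odds H:¬H = 0.02/0.98 = 0.020408. For the 'positive' outcome, the likelihood ratio is 0.97/0.12 = 8.0833.
Posterior odds = 0.020408 × 8.0833 = 0.16497, so P(H|E) = 0.16497/(1+0.16497) = 0.1416.

P(H | E) ≈ 0.1416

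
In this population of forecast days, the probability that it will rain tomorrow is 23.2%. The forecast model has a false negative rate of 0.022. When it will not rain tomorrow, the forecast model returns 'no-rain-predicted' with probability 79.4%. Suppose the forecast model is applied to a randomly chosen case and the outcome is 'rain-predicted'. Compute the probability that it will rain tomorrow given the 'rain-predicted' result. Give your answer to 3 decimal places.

Write H for 'it will rain tomorrow'. Prior odds H:¬H = 0.232/0.768 = 0.30208. For the 'rain-predicted' outcome, the likelihood ratio is 0.978/0.206 = 4.7476.
Posterior odds = 0.30208 × 4.7476 = 1.4342, so P(H|E) = 1.4342/(1+1.4342) = 0.589.

P(H | E) ≈ 0.589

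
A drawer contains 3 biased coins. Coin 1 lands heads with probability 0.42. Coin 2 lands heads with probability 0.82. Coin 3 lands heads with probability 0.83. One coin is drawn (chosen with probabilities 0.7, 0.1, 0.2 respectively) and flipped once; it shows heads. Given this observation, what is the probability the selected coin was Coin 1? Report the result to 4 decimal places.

Tabulate prior·likelihood by source: [1] prior 0.7, lik 0.42, product 0.2940; [2] prior 0.1, lik 0.82, product 0.08200; [3] prior 0.2, lik 0.83, product 0.1660.
Normalizing constant = 0.54200; the posterior for Coin 1 is its product over the sum, 0.2940/0.54200 = 0.5424.

Posterior probability ≈ 0.5424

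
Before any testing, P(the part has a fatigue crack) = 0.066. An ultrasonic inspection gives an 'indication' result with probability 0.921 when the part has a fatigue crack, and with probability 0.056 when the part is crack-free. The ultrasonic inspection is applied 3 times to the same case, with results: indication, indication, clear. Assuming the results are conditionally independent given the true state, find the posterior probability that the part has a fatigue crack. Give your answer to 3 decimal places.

With H the event that the part has a fatigue crack, the joint likelihood of the observed sequence is P(data|H) = 0.921·0.921·0.079 = 0.067011 and P(data|¬H) = 0.056·0.056·0.944 = 0.0029604.
Bayes: P(H|data) = 0.066·0.067011 / (0.066·0.067011 + 0.934·0.0029604) = 0.0044227/0.0071877 = 0.6153.

Posterior P(H) ≈ 0.615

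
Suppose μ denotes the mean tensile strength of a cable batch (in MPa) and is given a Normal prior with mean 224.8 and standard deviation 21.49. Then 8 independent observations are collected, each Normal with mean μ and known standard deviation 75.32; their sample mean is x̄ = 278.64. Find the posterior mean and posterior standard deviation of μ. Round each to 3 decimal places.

Posterior mean ≈ 246.034; posterior SD ≈ 16.724

With known σ, the Normal prior is conjugate. Weight on the data is w = (n/σ²)/(n/σ² + 1/τ₀²) = 0.00141016/(0.00141016+0.00216535) = 0.39440.
Posterior mean = w·x̄ + (1−w)·μ₀ = 0.39440·278.64 + 0.60560·224.8 = 246.034. Posterior variance = 1/(0.00141016+0.00216535) = 279.680, so SD = 16.724.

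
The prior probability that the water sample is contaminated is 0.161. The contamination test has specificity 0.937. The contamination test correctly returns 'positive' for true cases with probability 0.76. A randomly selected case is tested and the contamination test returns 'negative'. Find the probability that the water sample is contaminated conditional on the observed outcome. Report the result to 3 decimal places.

Let H be the event that the water sample is contaminated. P(H) = 0.161, so P(¬H) = 0.839. With E the 'negative' result, P(E|H) = 0.24 and P(E|¬H) = 0.937.
P(E) = 0.24·0.161 + 0.937·0.839 = 0.038640 + 0.78614 = 0.82478.
By Bayes' theorem, P(H|E) = 0.038640 / 0.82478 = 0.047.

P(H | E) ≈ 0.047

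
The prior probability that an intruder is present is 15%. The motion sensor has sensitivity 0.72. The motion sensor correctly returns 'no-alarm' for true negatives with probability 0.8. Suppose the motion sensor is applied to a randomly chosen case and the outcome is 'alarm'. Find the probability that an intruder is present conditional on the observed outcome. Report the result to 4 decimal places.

Write H for 'an intruder is present'. Prior odds H:¬H = 0.15/0.85 = 0.17647. For the 'alarm' outcome, the likelihood ratio is 0.72/0.2 = 3.6000.
Posterior odds = 0.17647 × 3.6000 = 0.63529, so P(H|E) = 0.63529/(1+0.63529) = 0.3885.

P(H | E) ≈ 0.3885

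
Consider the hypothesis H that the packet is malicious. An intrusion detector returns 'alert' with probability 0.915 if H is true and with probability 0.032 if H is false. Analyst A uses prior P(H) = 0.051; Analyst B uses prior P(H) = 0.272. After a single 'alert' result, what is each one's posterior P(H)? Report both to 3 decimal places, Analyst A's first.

The likelihood ratio for an 'alert' result is 0.915/0.032 = 28.594.
Analyst A: prior odds 0.051/0.949 = 0.053741; posterior odds 1.5367; posterior probability 0.606.
Analyst B: prior odds 0.272/0.728 = 0.37363; posterior odds 10.683; posterior probability 0.914.

Analyst A: 0.606; Analyst B: 0.914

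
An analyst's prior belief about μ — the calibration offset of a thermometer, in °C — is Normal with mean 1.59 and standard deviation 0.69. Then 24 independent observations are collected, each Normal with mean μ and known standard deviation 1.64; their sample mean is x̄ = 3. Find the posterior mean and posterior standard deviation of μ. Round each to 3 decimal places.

Posterior mean ≈ 2.731; posterior SD ≈ 0.301

With known σ, the Normal prior is conjugate. Weight on the data is w = (n/σ²)/(n/σ² + 1/τ₀²) = 8.92326/(8.92326+2.10040) = 0.80946.
Posterior mean = w·x̄ + (1−w)·μ₀ = 0.80946·3 + 0.19054·1.59 = 2.731. Posterior variance = 1/(8.92326+2.10040) = 0.0907140, so SD = 0.301.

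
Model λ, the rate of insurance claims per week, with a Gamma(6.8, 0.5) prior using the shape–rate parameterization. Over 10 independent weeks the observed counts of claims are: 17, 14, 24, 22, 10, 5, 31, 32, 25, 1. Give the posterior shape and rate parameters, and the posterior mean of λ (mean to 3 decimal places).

Posterior: Gamma(shape=187.8, rate=10.5); mean ≈ 17.886

Total count ∑xᵢ = 181 over n = 10 weeks.
Gamma is conjugate to the Poisson likelihood: posterior is Gamma(shape = 6.8+181 = 187.8, rate = 0.5+10 = 10.5).
Posterior mean = shape/rate = 187.8/10.5 = 17.886.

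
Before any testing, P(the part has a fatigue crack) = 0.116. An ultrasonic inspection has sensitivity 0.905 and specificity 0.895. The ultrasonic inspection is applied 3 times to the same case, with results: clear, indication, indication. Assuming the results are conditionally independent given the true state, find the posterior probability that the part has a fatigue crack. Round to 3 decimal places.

Posterior P(H) ≈ 0.509

With H the event that the part has a fatigue crack, the joint likelihood of the observed sequence is P(data|H) = 0.095·0.905·0.905 = 0.077807 and P(data|¬H) = 0.895·0.105·0.105 = 0.0098674.
Bayes: P(H|data) = 0.116·0.077807 / (0.116·0.077807 + 0.884·0.0098674) = 0.0090257/0.017748 = 0.5085.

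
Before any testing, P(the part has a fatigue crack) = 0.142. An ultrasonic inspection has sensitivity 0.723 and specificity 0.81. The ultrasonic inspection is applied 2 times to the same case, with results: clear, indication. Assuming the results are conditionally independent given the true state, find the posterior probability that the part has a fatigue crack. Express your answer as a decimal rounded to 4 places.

Let H be the event that the part has a fatigue crack; start with P(H) = 0.142. P('indication'|H) = 0.723, P('indication'|¬H) = 0.19.
Update on result 1 ('clear'): P(H) ← 0.277·0.1420 / (0.277·0.1420 + 0.81·0.8580) = 0.039334/0.73431 = 0.0536.
Update on result 2 ('indication'): P(H) ← 0.723·0.0536 / (0.723·0.0536 + 0.19·0.9464) = 0.038728/0.21855 = 0.1772.

Posterior P(H) ≈ 0.1772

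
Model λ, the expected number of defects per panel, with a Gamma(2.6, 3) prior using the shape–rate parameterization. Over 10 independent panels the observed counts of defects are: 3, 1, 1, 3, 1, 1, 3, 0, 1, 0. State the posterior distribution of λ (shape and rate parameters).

Posterior: Gamma(shape=16.6, rate=13)

The Poisson likelihood adds the total count to the shape and the number of exposure periods to the rate. Here ∑xᵢ = 14 and n = 10, so shape 2.6→16.6 and rate 3→13.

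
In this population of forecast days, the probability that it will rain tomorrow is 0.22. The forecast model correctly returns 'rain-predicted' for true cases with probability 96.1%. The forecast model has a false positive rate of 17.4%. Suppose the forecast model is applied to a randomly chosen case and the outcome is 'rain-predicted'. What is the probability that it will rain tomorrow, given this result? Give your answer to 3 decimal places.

Let H be the event that it will rain tomorrow. P(H) = 0.22, so P(¬H) = 0.78. With E the 'rain-predicted' result, P(E|H) = 0.961 and P(E|¬H) = 0.174.
P(E) = 0.961·0.22 + 0.174·0.78 = 0.21142 + 0.13572 = 0.34714.
By Bayes' theorem, P(H|E) = 0.21142 / 0.34714 = 0.609.

P(H | E) ≈ 0.609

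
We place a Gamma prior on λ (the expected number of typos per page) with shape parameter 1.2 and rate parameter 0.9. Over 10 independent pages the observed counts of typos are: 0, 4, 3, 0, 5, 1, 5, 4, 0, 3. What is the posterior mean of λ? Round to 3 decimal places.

Posterior mean ≈ 2.404

Total count ∑xᵢ = 25 over n = 10 pages.
Gamma is conjugate to the Poisson likelihood: posterior is Gamma(shape = 1.2+25 = 26.2, rate = 0.9+10 = 10.9).
Posterior mean = shape/rate = 26.2/10.9 = 2.404.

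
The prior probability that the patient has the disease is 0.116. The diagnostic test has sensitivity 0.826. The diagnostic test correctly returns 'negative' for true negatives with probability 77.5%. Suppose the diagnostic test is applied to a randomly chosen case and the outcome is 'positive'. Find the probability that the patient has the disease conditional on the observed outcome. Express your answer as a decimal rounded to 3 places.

Write H for 'the patient has the disease'. Prior odds H:¬H = 0.116/0.884 = 0.13122. For the 'positive' outcome, the likelihood ratio is 0.826/0.225 = 3.6711.
Posterior odds = 0.13122 × 3.6711 = 0.48173, so P(H|E) = 0.48173/(1+0.48173) = 0.325.

P(H | E) ≈ 0.325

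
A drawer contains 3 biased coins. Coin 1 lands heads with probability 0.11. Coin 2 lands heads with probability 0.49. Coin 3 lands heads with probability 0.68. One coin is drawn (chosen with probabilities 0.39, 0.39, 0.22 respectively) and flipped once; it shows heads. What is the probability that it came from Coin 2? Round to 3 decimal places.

P(heads|C1) = 0.11; P(heads|C2) = 0.49; P(heads|C3) = 0.68.
Prior × likelihood for each source: 0.39·0.11=0.04290, 0.39·0.49=0.1911, 0.22·0.68=0.1496. Summing gives P(heads) = 0.38360.
P(Coin 2 | heads) = 0.1911 / 0.38360 = 0.498.

Posterior probability ≈ 0.498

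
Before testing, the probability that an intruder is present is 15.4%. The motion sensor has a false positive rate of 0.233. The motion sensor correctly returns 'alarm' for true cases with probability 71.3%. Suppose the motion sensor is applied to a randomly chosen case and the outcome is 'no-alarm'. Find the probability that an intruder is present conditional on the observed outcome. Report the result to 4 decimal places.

Write H for 'an intruder is present'. Prior odds H:¬H = 0.154/0.846 = 0.18203. For the 'no-alarm' outcome, the likelihood ratio is 0.287/0.767 = 0.37419.
Posterior odds = 0.18203 × 0.37419 = 0.068114, so P(H|E) = 0.068114/(1+0.068114) = 0.0638.

P(H | E) ≈ 0.0638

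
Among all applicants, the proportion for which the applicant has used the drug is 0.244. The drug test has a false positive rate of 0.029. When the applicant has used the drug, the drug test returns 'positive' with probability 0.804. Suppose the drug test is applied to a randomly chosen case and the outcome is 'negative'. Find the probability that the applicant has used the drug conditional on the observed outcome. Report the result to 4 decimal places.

P(H | E) ≈ 0.0612

Let H be the event that the applicant has used the drug. P(H) = 0.244, so P(¬H) = 0.756. With E the 'negative' result, P(E|H) = 0.196 and P(E|¬H) = 0.971.
P(E) = 0.196·0.244 + 0.971·0.756 = 0.047824 + 0.73408 = 0.78190.
By Bayes' theorem, P(H|E) = 0.047824 / 0.78190 = 0.0612.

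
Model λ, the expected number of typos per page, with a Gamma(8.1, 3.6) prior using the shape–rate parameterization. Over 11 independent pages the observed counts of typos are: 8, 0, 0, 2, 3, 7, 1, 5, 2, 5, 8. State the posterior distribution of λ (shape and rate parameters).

The Poisson likelihood adds the total count to the shape and the number of exposure periods to the rate. Here ∑xᵢ = 41 and n = 11, so shape 8.1→49.1 and rate 3.6→14.6.

Posterior: Gamma(shape=49.1, rate=14.6)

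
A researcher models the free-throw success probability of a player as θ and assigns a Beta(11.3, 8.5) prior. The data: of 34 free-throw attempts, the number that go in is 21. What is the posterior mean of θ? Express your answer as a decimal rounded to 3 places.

Observing 21 successes and 13 failures updates Beta(11.3, 8.5) by adding the success and failure counts to the two shape parameters: α = 11.3+21 = 32.3, β = 8.5+13 = 21.5.
E[θ | data] = 32.3/(32.3+21.5) = 0.600.

Posterior mean ≈ 0.600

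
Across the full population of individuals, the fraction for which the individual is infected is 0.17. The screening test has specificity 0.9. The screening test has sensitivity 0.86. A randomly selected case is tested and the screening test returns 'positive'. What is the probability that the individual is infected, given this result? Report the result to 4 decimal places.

Let H be the event that the individual is infected. P(H) = 0.17, so P(¬H) = 0.83. With E the 'positive' result, P(E|H) = 0.86 and P(E|¬H) = 0.1.
P(E) = 0.86·0.17 + 0.1·0.83 = 0.14620 + 0.083000 = 0.22920.
By Bayes' theorem, P(H|E) = 0.14620 / 0.22920 = 0.6379.

P(H | E) ≈ 0.6379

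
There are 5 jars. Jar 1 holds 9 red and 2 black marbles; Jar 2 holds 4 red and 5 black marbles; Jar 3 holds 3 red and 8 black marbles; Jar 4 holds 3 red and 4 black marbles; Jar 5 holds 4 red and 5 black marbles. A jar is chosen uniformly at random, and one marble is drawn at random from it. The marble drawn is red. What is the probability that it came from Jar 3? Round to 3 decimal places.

Posterior probability ≈ 0.113

P(red|Jar 1) = 0.8182; P(red|Jar 2) = 0.4444; P(red|Jar 3) = 0.2727; P(red|Jar 4) = 0.4286; P(red|Jar 5) = 0.4444.
Prior × likelihood for each source: 0.2·0.8182=0.1636, 0.2·0.4444=0.08889, 0.2·0.2727=0.05455, 0.2·0.4286=0.08571, 0.2·0.4444=0.08889. Summing gives P(red) = 0.48167.
P(Jar 3 | red) = 0.05455 / 0.48167 = 0.113.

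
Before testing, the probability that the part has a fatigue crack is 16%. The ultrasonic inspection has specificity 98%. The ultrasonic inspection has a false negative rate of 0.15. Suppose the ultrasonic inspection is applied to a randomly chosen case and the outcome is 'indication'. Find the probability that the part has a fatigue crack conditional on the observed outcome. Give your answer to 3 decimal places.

Let H be the event that the part has a fatigue crack. P(H) = 0.16, so P(¬H) = 0.84. With E the 'indication' result, P(E|H) = 0.85 and P(E|¬H) = 0.02.
P(E) = 0.85·0.16 + 0.02·0.84 = 0.13600 + 0.016800 = 0.15280.
By Bayes' theorem, P(H|E) = 0.13600 / 0.15280 = 0.890.

P(H | E) ≈ 0.890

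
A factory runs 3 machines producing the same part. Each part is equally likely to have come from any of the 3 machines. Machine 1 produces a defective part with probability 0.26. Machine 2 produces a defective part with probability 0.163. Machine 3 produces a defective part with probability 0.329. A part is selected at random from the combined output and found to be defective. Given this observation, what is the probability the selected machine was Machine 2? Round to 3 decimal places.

Posterior probability ≈ 0.217

P(defective|M1) = 0.26; P(defective|M2) = 0.163; P(defective|M3) = 0.329.
Prior × likelihood for each source: 0.333333·0.26=0.08667, 0.333333·0.163=0.05433, 0.333333·0.329=0.1097. Summing gives P(defective) = 0.25067.
P(Machine 2 | defective) = 0.05433 / 0.25067 = 0.217.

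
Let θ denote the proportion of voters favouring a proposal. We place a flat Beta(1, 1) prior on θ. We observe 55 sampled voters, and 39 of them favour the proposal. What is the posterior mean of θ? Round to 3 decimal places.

Observing 39 successes and 16 failures updates Beta(1, 1) by adding the success and failure counts to the two shape parameters: α = 1+39 = 40, β = 1+16 = 17.
E[θ | data] = 40/(40+17) = 0.702.

Posterior mean ≈ 0.702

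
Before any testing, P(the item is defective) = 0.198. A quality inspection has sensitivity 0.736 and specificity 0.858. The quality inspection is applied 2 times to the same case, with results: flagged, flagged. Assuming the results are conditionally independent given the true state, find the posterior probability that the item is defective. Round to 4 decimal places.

Let H be the event that the item is defective; start with P(H) = 0.198. P('flagged'|H) = 0.736, P('flagged'|¬H) = 0.142.
Update on result 1 ('flagged'): P(H) ← 0.736·0.1980 / (0.736·0.1980 + 0.142·0.8020) = 0.14573/0.25961 = 0.5613.
Update on result 2 ('flagged'): P(H) ← 0.736·0.5613 / (0.736·0.5613 + 0.142·0.4387) = 0.41314/0.47543 = 0.8690.

Posterior P(H) ≈ 0.8690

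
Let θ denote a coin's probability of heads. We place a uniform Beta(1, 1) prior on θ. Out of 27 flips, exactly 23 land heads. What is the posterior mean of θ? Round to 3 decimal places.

Posterior mean ≈ 0.828

The binomial likelihood is conjugate to the Beta prior: with 23 successes and 4 failures, the posterior is Beta(1+23, 1+4) = Beta(24, 5).
Posterior mean = α/(α+β) = 24/29 = 0.828.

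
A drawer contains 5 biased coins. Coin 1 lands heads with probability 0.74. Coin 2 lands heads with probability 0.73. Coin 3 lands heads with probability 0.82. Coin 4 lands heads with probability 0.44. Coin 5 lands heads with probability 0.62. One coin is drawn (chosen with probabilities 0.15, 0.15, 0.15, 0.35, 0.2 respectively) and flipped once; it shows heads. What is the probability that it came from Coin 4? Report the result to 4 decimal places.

Posterior probability ≈ 0.2478

Tabulate prior·likelihood by source: [1] prior 0.15, lik 0.74, product 0.1110; [2] prior 0.15, lik 0.73, product 0.1095; [3] prior 0.15, lik 0.82, product 0.1230; [4] prior 0.35, lik 0.44, product 0.1540; [5] prior 0.2, lik 0.62, product 0.1240.
Normalizing constant = 0.62150; the posterior for Coin 4 is its product over the sum, 0.1540/0.62150 = 0.2478.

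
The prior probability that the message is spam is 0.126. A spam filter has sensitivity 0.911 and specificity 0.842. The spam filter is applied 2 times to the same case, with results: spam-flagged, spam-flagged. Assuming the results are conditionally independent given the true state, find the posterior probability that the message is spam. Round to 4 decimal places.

With H the event that the message is spam, the joint likelihood of the observed sequence is P(data|H) = 0.911·0.911 = 0.82992 and P(data|¬H) = 0.158·0.158 = 0.024964.
Bayes: P(H|data) = 0.126·0.82992 / (0.126·0.82992 + 0.874·0.024964) = 0.10457/0.12639 = 0.8274.

Posterior P(H) ≈ 0.8274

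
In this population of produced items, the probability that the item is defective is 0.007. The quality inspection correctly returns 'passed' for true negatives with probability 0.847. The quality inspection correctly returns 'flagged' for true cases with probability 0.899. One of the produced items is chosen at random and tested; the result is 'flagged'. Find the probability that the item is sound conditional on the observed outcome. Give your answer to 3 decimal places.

Write H for 'the item is defective'. Prior odds H:¬H = 0.007/0.993 = 0.0070493. For the 'flagged' outcome, the likelihood ratio is 0.899/0.153 = 5.8758.
Posterior odds = 0.0070493 × 5.8758 = 0.041421, so P(H|E) = 0.041421/(1+0.041421) = 0.040. Then P(¬H|E) = 1 − 0.040 = 0.960.

P(¬H | E) ≈ 0.960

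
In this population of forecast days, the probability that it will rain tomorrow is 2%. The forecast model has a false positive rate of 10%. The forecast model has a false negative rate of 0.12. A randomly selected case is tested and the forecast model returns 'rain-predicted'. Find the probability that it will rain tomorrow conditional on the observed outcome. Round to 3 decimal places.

Write H for 'it will rain tomorrow'. Prior odds H:¬H = 0.02/0.98 = 0.020408. For the 'rain-predicted' outcome, the likelihood ratio is 0.88/0.1 = 8.8000.
Posterior odds = 0.020408 × 8.8000 = 0.17959, so P(H|E) = 0.17959/(1+0.17959) = 0.152.

P(H | E) ≈ 0.152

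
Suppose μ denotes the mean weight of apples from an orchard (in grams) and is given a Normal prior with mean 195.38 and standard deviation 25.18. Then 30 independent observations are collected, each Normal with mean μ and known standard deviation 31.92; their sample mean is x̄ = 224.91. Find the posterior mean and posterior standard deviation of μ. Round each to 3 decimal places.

Prior precision 1/τ₀² = 1/25.18² = 0.00157721; data precision n/σ² = 30/31.92² = 0.0294439.
Posterior precision = 0.00157721 + 0.0294439 = 0.0310211, giving posterior SD = 1/√0.0310211 = 5.678.
Posterior mean = (0.00157721·195.38 + 0.0294439·224.91) / 0.0310211 = 223.409.

Posterior mean ≈ 223.409; posterior SD ≈ 5.678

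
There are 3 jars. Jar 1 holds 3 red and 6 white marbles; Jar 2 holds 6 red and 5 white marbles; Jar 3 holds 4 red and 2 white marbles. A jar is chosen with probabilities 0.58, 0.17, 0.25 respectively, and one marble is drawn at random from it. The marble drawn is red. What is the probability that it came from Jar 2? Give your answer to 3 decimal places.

Posterior probability ≈ 0.205

Tabulate prior·likelihood by source: [1] prior 0.58, lik 0.3333, product 0.1933; [2] prior 0.17, lik 0.5455, product 0.09273; [3] prior 0.25, lik 0.6667, product 0.1667.
Normalizing constant = 0.45273; the posterior for Jar 2 is its product over the sum, 0.09273/0.45273 = 0.205.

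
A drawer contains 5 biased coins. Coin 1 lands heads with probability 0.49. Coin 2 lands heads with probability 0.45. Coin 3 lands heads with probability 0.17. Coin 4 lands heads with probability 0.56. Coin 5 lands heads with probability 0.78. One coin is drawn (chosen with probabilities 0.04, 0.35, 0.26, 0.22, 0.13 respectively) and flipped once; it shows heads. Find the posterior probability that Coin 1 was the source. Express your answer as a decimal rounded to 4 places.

P(heads|C1) = 0.49; P(heads|C2) = 0.45; P(heads|C3) = 0.17; P(heads|C4) = 0.56; P(heads|C5) = 0.78.
Prior × likelihood for each source: 0.04·0.49=0.01960, 0.35·0.45=0.1575, 0.26·0.17=0.04420, 0.22·0.56=0.1232, 0.13·0.78=0.1014. Summing gives P(heads) = 0.44590.
P(Coin 1 | heads) = 0.01960 / 0.44590 = 0.0440.

Posterior probability ≈ 0.0440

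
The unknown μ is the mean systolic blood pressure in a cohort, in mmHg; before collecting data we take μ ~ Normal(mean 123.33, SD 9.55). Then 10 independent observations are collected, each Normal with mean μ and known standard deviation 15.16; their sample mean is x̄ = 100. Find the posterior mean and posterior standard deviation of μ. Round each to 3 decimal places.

Prior precision 1/τ₀² = 1/9.55² = 0.0109646; data precision n/σ² = 10/15.16² = 0.0435113.
Posterior precision = 0.0109646 + 0.0435113 = 0.0544759, giving posterior SD = 1/√0.0544759 = 4.284.
Posterior mean = (0.0109646·123.33 + 0.0435113·100) / 0.0544759 = 104.696.

Posterior mean ≈ 104.696; posterior SD ≈ 4.284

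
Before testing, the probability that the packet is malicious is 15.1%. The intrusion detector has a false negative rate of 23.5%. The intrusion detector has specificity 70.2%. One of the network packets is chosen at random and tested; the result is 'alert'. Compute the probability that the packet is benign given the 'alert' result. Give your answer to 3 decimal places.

Write H for 'the packet is malicious'. Prior odds H:¬H = 0.151/0.849 = 0.17786. For the 'alert' outcome, the likelihood ratio is 0.765/0.298 = 2.5671.
Posterior odds = 0.17786 × 2.5671 = 0.45658, so P(H|E) = 0.45658/(1+0.45658) = 0.313. Then P(¬H|E) = 1 − 0.313 = 0.687.

P(¬H | E) ≈ 0.687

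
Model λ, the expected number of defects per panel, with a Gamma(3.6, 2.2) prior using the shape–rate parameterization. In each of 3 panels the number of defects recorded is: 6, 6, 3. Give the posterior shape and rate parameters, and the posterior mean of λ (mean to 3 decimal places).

Total count ∑xᵢ = 15 over n = 3 panels.
Gamma is conjugate to the Poisson likelihood: posterior is Gamma(shape = 3.6+15 = 18.6, rate = 2.2+3 = 5.2).
Posterior mean = shape/rate = 18.6/5.2 = 3.577.

Posterior: Gamma(shape=18.6, rate=5.2); mean ≈ 3.577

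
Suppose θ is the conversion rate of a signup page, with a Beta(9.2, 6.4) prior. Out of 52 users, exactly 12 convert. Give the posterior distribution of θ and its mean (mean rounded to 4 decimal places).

The binomial likelihood is conjugate to the Beta prior: with 12 successes and 40 failures, the posterior is Beta(9.2+12, 6.4+40) = Beta(21.2, 46.4).
E[θ | data] = 21.2/(21.2+46.4) = 0.3136.

Posterior: Beta(21.2, 46.4); mean ≈ 0.3136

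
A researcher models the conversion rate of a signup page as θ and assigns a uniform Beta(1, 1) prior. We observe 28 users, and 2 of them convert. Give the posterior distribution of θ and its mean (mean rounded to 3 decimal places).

Posterior: Beta(3, 27); mean ≈ 0.100

Observing 2 successes and 26 failures updates Beta(1, 1) by adding the success and failure counts to the two shape parameters: α = 1+2 = 3, β = 1+26 = 27.
Posterior mean = α/(α+β) = 3/30 = 0.100.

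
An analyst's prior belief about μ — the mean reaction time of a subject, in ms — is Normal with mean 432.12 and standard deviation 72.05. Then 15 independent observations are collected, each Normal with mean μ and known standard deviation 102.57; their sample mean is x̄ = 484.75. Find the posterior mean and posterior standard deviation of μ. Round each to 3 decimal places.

With known σ, the Normal prior is conjugate. Weight on the data is w = (n/σ²)/(n/σ² + 1/τ₀²) = 0.00142577/(0.00142577+0.00019263) = 0.88097.
Posterior mean = w·x̄ + (1−w)·μ₀ = 0.88097·484.75 + 0.11903·432.12 = 478.486. Posterior variance = 1/(0.00142577+0.00019263) = 617.891, so SD = 24.857.

Posterior mean ≈ 478.486; posterior SD ≈ 24.857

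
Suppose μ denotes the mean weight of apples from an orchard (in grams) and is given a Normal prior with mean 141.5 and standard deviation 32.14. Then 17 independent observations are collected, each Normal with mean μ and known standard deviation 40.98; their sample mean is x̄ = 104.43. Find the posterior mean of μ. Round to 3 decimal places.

Posterior mean ≈ 107.666

With known σ, the Normal prior is conjugate. Weight on the data is w = (n/σ²)/(n/σ² + 1/τ₀²) = 0.0101229/(0.0101229+0.00096807) = 0.91272.
Posterior mean = w·x̄ + (1−w)·μ₀ = 0.91272·104.43 + 0.087285·141.5 = 107.666.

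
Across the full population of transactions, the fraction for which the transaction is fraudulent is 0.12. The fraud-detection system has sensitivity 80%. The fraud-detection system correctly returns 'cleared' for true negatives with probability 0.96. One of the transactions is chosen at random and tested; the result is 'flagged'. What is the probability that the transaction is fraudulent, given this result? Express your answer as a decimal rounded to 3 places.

P(H | E) ≈ 0.732

Let H be the event that the transaction is fraudulent. P(H) = 0.12, so P(¬H) = 0.88. With E the 'flagged' result, P(E|H) = 0.8 and P(E|¬H) = 0.04.
P(E) = 0.8·0.12 + 0.04·0.88 = 0.096000 + 0.035200 = 0.13120.
By Bayes' theorem, P(H|E) = 0.096000 / 0.13120 = 0.732.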